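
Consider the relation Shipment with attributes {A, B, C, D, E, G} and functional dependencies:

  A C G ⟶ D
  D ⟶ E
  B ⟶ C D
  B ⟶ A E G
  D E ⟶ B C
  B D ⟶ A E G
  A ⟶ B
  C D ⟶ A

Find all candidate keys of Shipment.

(A), (B), (D)

{A}⁺: A→B adds B; B→CD adds C, D; B→AEG adds E, G → {A, B, C, D, E, G}.
{B}⁺: B→CD adds C, D; B→AEG adds A, E, G → {A, B, C, D, E, G}.
{D}⁺: D→E adds E; DE→BC adds B, C; BD→AEG adds A, G → {A, B, C, D, E, G}.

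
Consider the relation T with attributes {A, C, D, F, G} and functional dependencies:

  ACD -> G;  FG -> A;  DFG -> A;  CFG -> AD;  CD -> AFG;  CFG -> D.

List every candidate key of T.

Attribute C never appears on the right-hand side of any dependency, so C must belong to every candidate key.
{C}⁺ = {C}, which is not all of the schema, so we must add further attributes.
{C, D}⁺: CD→AFG adds A, F, G → {A, C, D, F, G}. Minimal: {D}⁺ = {D}; {C}⁺ = {C} — none reach the full schema.
{C, F, G}⁺: FG→A adds A; CFG→AD adds D → {A, C, D, F, G}. Minimal: {F, G}⁺ = {A, F, G}; {C, G}⁺ = {C, G}; {C, F}⁺ = {C, F} — none reach the full schema.

(C, D), (C, F, G)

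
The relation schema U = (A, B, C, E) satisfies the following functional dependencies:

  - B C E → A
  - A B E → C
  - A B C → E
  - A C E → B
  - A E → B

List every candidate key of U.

AE, ABC, BCE

{A, E}⁺: AE→B adds B; ABE→C adds C → {A, B, C, E}. Minimal: {E}⁺ = {E}; {A}⁺ = {A} — none reach the full schema.
{A, B, C}⁺: ABC→E adds E → {A, B, C, E}. Minimal: {B, C}⁺ = {B, C}; {A, C}⁺ = {A, C}; {A, B}⁺ = {A, B} — none reach the full schema.
{B, C, E}⁺: BCE→A adds A → {A, B, C, E}. Minimal: {C, E}⁺ = {C, E}; {B, E}⁺ = {B, E}; {B, C}⁺ = {B, C} — none reach the full schema.
Any other superkey contains one of these as a subset, so there are no further candidate keys.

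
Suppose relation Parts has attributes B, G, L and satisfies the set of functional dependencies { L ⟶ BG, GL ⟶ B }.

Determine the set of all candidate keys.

Attribute L never appears on the right-hand side of any dependency, so L must belong to every candidate key.
{L}⁺ = {B, G, L}, which is all of the schema, so {L} is the only candidate key.

L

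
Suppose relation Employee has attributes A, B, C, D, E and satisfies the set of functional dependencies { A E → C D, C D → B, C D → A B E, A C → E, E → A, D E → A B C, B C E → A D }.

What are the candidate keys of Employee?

{E}⁺: E→A adds A; AE→CD adds C, D; CD→B adds B → {A, B, C, D, E}.
{A, C}⁺: AC→E adds E; AE→CD adds D; CD→B adds B → {A, B, C, D, E}. Minimal: {C}⁺ = {C}; {A}⁺ = {A} — none reach the full schema.
{C, D}⁺: CD→B adds B; CD→ABE adds A, E → {A, B, C, D, E}. Minimal: {D}⁺ = {D}; {C}⁺ = {C} — none reach the full schema.

(E); (A, C); (C, D)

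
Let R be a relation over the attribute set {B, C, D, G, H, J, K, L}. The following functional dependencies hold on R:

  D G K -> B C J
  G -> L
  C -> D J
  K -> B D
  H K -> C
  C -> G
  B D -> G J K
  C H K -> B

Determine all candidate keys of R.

{H, K}, {B, C, H}, {B, D, H}

Attribute H never appears on the right-hand side of any dependency, so H must belong to every candidate key.
{H}⁺ = {H}, which is not all of the schema, so we must add further attributes.
{H, K}⁺: K→BD adds B, D; HK→C adds C; C→G adds G; BD→GJK adds J; G→L adds L → {B, C, D, G, H, J, K, L}. Minimal: {K}⁺ = {B, C, D, G, J, K, L}; {H}⁺ = {H} — none reach the full schema.
{B, C, H}⁺: C→DJ adds D, J; C→G adds G; BD→GJK adds K; G→L adds L → {B, C, D, G, H, J, K, L}. Minimal: {C, H}⁺ = {C, D, G, H, J, L}; {B, H}⁺ = {B, H}; {B, C}⁺ = {B, C, D, G, J, K, L} — none reach the full schema.
{B, D, H}⁺: BD→GJK adds G, J, K; DGK→BCJ adds C; G→L adds L → {B, C, D, G, H, J, K, L}. Minimal: {D, H}⁺ = {D, H}; {B, H}⁺ = {B, H}; {B, D}⁺ = {B, C, D, G, J, K, L} — none reach the full schema.
Any other superkey contains one of these as a subset, so there are no further candidate keys.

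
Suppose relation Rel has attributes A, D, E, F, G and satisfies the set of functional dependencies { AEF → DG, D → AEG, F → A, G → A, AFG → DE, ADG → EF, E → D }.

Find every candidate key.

{D}⁺: D→AEG adds A, E, G; ADG→EF adds F → {A, D, E, F, G}.
{E}⁺: E→D adds D; D→AEG adds A, G; ADG→EF adds F → {A, D, E, F, G}.
{F, G}⁺: F→A adds A; AFG→DE adds D, E → {A, D, E, F, G}. Minimal: {G}⁺ = {A, G}; {F}⁺ = {A, F} — none reach the full schema.
Any other superkey contains one of these as a subset, so there are no further candidate keys.

{D}; {E}; {F, G}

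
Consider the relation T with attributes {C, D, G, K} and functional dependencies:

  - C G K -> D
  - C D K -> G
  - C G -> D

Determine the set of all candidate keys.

Attributes C, K never appear on any right-hand side, so every candidate key must contain {C, K}.
{C, K}⁺ = {C, K}, which is not all of the schema, so we must add further attributes.
{C, D, K}⁺: CDK→G adds G → {C, D, G, K}. Minimal: {D, K}⁺ = {D, K}; {C, K}⁺ = {C, K}; {C, D}⁺ = {C, D} — none reach the full schema.
{C, G, K}⁺: CGK→D adds D → {C, D, G, K}. Minimal: {G, K}⁺ = {G, K}; {C, K}⁺ = {C, K}; {C, G}⁺ = {C, D, G} — none reach the full schema.
Any other superkey contains one of these as a subset, so there are no further candidate keys.

(C, D, K), (C, G, K)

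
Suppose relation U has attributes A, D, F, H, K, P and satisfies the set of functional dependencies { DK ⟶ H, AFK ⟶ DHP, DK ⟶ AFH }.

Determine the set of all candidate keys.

(D, K), (A, F, K)

Attribute K never appears on the right-hand side of any dependency, so K must belong to every candidate key.
{K}⁺ = {K}, which is not all of the schema, so we must add further attributes.
{D, K}⁺: DK→H adds H; DK→AFH adds A, F; AFK→DHP adds P → {A, D, F, H, K, P}. Minimal: {K}⁺ = {K}; {D}⁺ = {D} — none reach the full schema.
{A, F, K}⁺: AFK→DHP adds D, H, P → {A, D, F, H, K, P}. Minimal: {F, K}⁺ = {F, K}; {A, K}⁺ = {A, K}; {A, F}⁺ = {A, F} — none reach the full schema.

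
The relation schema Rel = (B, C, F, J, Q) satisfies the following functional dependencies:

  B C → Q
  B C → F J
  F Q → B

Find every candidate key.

Attribute C never appears on the right-hand side of any dependency, so C must belong to every candidate key.
{C}⁺ = {C}, which is not all of the schema, so we must add further attributes.
{B, C}⁺: BC→Q adds Q; BC→FJ adds F, J → {B, C, F, J, Q}. Minimal: {C}⁺ = {C}; {B}⁺ = {B} — none reach the full schema.
{C, F, Q}⁺: FQ→B adds B; BC→FJ adds J → {B, C, F, J, Q}. Minimal: {F, Q}⁺ = {B, F, Q}; {C, Q}⁺ = {C, Q}; {C, F}⁺ = {C, F} — none reach the full schema.

{B, C}; {C, F, Q}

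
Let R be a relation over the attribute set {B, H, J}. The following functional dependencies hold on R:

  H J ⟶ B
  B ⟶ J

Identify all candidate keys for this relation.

BH; HJ

Attribute H never appears on the right-hand side of any dependency, so H must belong to every candidate key.
{H}⁺ = {H}, which is not all of the schema, so we must add further attributes.
{B, H}⁺: B→J adds J → {B, H, J}. Minimal: {H}⁺ = {H}; {B}⁺ = {B, J} — none reach the full schema.
{H, J}⁺: HJ→B adds B → {B, H, J}. Minimal: {J}⁺ = {J}; {H}⁺ = {H} — none reach the full schema.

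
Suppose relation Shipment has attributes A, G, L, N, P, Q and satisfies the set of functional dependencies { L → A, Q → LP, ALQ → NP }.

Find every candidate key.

Attributes G, Q never appear on any right-hand side, so every candidate key must contain {G, Q}.
{G, Q}⁺ = {A, G, L, N, P, Q}, which is all of the schema, so {G, Q} is the only candidate key.

{G, Q}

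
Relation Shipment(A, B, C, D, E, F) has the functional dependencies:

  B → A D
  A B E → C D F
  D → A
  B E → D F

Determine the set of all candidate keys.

Attributes B, E never appear on any right-hand side, so every candidate key must contain {B, E}.
{B, E}⁺ = {A, B, C, D, E, F}, which is all of the schema, so {B, E} is the only candidate key.

(B, E)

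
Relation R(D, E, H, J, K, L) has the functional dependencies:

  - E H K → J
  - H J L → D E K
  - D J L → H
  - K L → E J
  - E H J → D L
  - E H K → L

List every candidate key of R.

{D, J, L}⁺: DJL→H adds H; HJL→DEK adds E, K → {D, E, H, J, K, L}. Minimal: {J, L}⁺ = {J, L}; {D, L}⁺ = {D, L}; {D, J}⁺ = {D, J} — none reach the full schema.
{D, K, L}⁺: KL→EJ adds E, J; DJL→H adds H → {D, E, H, J, K, L}. Minimal: {K, L}⁺ = {E, J, K, L}; {D, L}⁺ = {D, L}; {D, K}⁺ = {D, K} — none reach the full schema.
{E, H, J}⁺: EHJ→DL adds D, L; HJL→DEK adds K → {D, E, H, J, K, L}. Minimal: {H, J}⁺ = {H, J}; {E, J}⁺ = {E, J}; {E, H}⁺ = {E, H} — none reach the full schema.
{E, H, K}⁺: EHK→J adds J; EHJ→DL adds D, L → {D, E, H, J, K, L}. Minimal: {H, K}⁺ = {H, K}; {E, K}⁺ = {E, K}; {E, H}⁺ = {E, H} — none reach the full schema.
{H, J, L}⁺: HJL→DEK adds D, E, K → {D, E, H, J, K, L}. Minimal: {J, L}⁺ = {J, L}; {H, L}⁺ = {H, L}; {H, J}⁺ = {H, J} — none reach the full schema.
{H, K, L}⁺: KL→EJ adds E, J; EHJ→DL adds D → {D, E, H, J, K, L}. Minimal: {K, L}⁺ = {E, J, K, L}; {H, L}⁺ = {H, L}; {H, K}⁺ = {H, K} — none reach the full schema.

(D, J, L), (D, K, L), (E, H, J), (E, H, K), (H, J, L), (H, K, L)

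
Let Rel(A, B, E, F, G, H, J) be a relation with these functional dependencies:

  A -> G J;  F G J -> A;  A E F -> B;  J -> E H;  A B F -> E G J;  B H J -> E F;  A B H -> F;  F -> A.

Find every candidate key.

F, AB, BJ

{F}⁺: F→A adds A; A→GJ adds G, J; J→EH adds E, H; AEF→B adds B → {A, B, E, F, G, H, J}.
{A, B}⁺: A→GJ adds G, J; J→EH adds E, H; BHJ→EF adds F → {A, B, E, F, G, H, J}. Minimal: {B}⁺ = {B}; {A}⁺ = {A, E, G, H, J} — none reach the full schema.
{B, J}⁺: J→EH adds E, H; BHJ→EF adds F; F→A adds A; A→GJ adds G → {A, B, E, F, G, H, J}. Minimal: {J}⁺ = {E, H, J}; {B}⁺ = {B} — none reach the full schema.
Any other superkey contains one of these as a subset, so there are no further candidate keys.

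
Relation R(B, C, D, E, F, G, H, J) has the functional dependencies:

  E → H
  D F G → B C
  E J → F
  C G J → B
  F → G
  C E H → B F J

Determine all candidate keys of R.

Attributes D, E never appear on any right-hand side, so every candidate key must contain {D, E}.
{D, E}⁺ = {D, E, H}, which is not all of the schema, so we must add further attributes.
{C, D, E}⁺: E→H adds H; CEH→BFJ adds B, F, J; F→G adds G → {B, C, D, E, F, G, H, J}. Minimal: {D, E}⁺ = {D, E, H}; {C, E}⁺ = {B, C, E, F, G, H, J}; {C, D}⁺ = {C, D} — none reach the full schema.
{D, E, F}⁺: E→H adds H; F→G adds G; DFG→BC adds B, C; CEH→BFJ adds J → {B, C, D, E, F, G, H, J}. Minimal: {E, F}⁺ = {E, F, G, H}; {D, F}⁺ = {B, C, D, F, G}; {D, E}⁺ = {D, E, H} — none reach the full schema.
{D, E, J}⁺: E→H adds H; EJ→F adds F; F→G adds G; DFG→BC adds B, C → {B, C, D, E, F, G, H, J}. Minimal: {E, J}⁺ = {E, F, G, H, J}; {D, J}⁺ = {D, J}; {D, E}⁺ = {D, E, H} — none reach the full schema.
Any other superkey contains one of these as a subset, so there are no further candidate keys.

{C, D, E}, {D, E, F}, {D, E, J}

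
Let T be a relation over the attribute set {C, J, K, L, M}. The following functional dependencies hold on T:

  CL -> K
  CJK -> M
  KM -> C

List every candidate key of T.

Attributes J, L never appear on any right-hand side, so every candidate key must contain {J, L}.
{J, L}⁺ = {J, L}, which is not all of the schema, so we must add further attributes.
{C, J, L}⁺: CL→K adds K; CJK→M adds M → {C, J, K, L, M}. Minimal: {J, L}⁺ = {J, L}; {C, L}⁺ = {C, K, L}; {C, J}⁺ = {C, J} — none reach the full schema.
{J, K, L, M}⁺: KM→C adds C → {C, J, K, L, M}. Minimal: {K, L, M}⁺ = {C, K, L, M}; {J, L, M}⁺ = {J, L, M}; {J, K, M}⁺ = {C, J, K, M}; … — none reach the full schema.

CJL; JKLM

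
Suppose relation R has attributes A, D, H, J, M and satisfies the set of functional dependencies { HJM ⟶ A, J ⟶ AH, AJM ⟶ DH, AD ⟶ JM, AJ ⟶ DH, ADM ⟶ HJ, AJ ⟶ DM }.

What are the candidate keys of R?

{J}, {A, D}

{J}⁺: J→AH adds A, H; AJ→DH adds D; AJ→DM adds M → {A, D, H, J, M}.
{A, D}⁺: AD→JM adds J, M; AJ→DH adds H → {A, D, H, J, M}. Minimal: {D}⁺ = {D}; {A}⁺ = {A} — none reach the full schema.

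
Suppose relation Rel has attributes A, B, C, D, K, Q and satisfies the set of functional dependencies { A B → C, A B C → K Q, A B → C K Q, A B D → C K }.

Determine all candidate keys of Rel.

Attributes A, B, D never appear on any right-hand side, so every candidate key must contain {A, B, D}.
{A, B, D}⁺ = {A, B, C, D, K, Q}, which is all of the schema, so {A, B, D} is the only candidate key.

{A, B, D}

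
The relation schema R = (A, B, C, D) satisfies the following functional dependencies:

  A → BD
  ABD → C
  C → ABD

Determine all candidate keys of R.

{A}⁺: A→BD adds B, D; ABD→C adds C → {A, B, C, D}.
{C}⁺: C→ABD adds A, B, D → {A, B, C, D}.
Any other superkey contains one of these as a subset, so there are no further candidate keys.

{A}, {C}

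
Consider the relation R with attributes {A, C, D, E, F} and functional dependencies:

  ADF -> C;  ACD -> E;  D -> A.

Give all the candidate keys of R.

Attributes D, F never appear on any right-hand side, so every candidate key must contain {D, F}.
{D, F}⁺ = {A, C, D, E, F}, which is all of the schema, so {D, F} is the only candidate key.

{D, F}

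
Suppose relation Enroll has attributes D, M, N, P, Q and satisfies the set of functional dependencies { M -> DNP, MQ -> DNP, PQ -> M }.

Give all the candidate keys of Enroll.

{M, Q}⁺: M→DNP adds D, N, P → {D, M, N, P, Q}. Minimal: {Q}⁺ = {Q}; {M}⁺ = {D, M, N, P} — none reach the full schema.
{P, Q}⁺: PQ→M adds M; M→DNP adds D, N → {D, M, N, P, Q}. Minimal: {Q}⁺ = {Q}; {P}⁺ = {P} — none reach the full schema.

(M, Q); (P, Q)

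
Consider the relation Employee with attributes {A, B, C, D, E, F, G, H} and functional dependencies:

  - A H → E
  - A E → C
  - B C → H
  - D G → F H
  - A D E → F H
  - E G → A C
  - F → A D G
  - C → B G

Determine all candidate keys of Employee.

F, CD, DG, ADE, ADH

{F}⁺: F→ADG adds A, D, G; DG→FH adds H; AH→E adds E; AE→C adds C; C→BG adds B → {A, B, C, D, E, F, G, H}.
{C, D}⁺: C→BG adds B, G; BC→H adds H; DG→FH adds F; F→ADG adds A; AH→E adds E → {A, B, C, D, E, F, G, H}. Minimal: {D}⁺ = {D}; {C}⁺ = {B, C, G, H} — none reach the full schema.
{D, G}⁺: DG→FH adds F, H; F→ADG adds A; AH→E adds E; AE→C adds C; C→BG adds B → {A, B, C, D, E, F, G, H}. Minimal: {G}⁺ = {G}; {D}⁺ = {D} — none reach the full schema.
{A, D, E}⁺: AE→C adds C; ADE→FH adds F, H; F→ADG adds G; C→BG adds B → {A, B, C, D, E, F, G, H}. Minimal: {D, E}⁺ = {D, E}; {A, E}⁺ = {A, B, C, E, G, H}; {A, D}⁺ = {A, D} — none reach the full schema.
{A, D, H}⁺: AH→E adds E; AE→C adds C; ADE→FH adds F; F→ADG adds G; C→BG adds B → {A, B, C, D, E, F, G, H}. Minimal: {D, H}⁺ = {D, H}; {A, H}⁺ = {A, B, C, E, G, H}; {A, D}⁺ = {A, D} — none reach the full schema.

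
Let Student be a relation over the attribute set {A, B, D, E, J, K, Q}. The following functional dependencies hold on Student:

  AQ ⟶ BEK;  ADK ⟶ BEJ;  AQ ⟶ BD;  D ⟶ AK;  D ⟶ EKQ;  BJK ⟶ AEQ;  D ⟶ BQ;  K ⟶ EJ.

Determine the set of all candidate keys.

{D}⁺: D→AK adds A, K; D→EKQ adds E, Q; D→BQ adds B; K→EJ adds J → {A, B, D, E, J, K, Q}.
{A, Q}⁺: AQ→BEK adds B, E, K; AQ→BD adds D; K→EJ adds J → {A, B, D, E, J, K, Q}.
{B, K}⁺: K→EJ adds E, J; BJK→AEQ adds A, Q; AQ→BD adds D → {A, B, D, E, J, K, Q}.
Any other superkey contains one of these as a subset, so there are no further candidate keys.

(D), (A, Q), (B, K)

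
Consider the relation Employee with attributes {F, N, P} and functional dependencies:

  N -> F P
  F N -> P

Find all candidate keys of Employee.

(N)

Attribute N never appears on the right-hand side of any dependency, so N must belong to every candidate key.
{N}⁺ = {F, N, P}, which is all of the schema, so {N} is the only candidate key.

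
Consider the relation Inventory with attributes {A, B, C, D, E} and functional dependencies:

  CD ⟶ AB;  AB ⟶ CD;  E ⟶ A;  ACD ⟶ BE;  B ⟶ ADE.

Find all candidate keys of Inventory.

{B}⁺: B→ADE adds A, D, E; AB→CD adds C → {A, B, C, D, E}.
{C, D}⁺: CD→AB adds A, B; ACD→BE adds E → {A, B, C, D, E}. Minimal: {D}⁺ = {D}; {C}⁺ = {C} — none reach the full schema.

B, CD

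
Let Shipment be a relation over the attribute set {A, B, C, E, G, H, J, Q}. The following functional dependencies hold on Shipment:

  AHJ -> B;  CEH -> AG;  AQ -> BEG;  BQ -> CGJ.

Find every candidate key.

Attributes H, Q never appear on any right-hand side, so every candidate key must contain {H, Q}.
{H, Q}⁺ = {H, Q}, which is not all of the schema, so we must add further attributes.
{A, H, Q}⁺: AQ→BEG adds B, E, G; BQ→CGJ adds C, J → {A, B, C, E, G, H, J, Q}. Minimal: {H, Q}⁺ = {H, Q}; {A, Q}⁺ = {A, B, C, E, G, J, Q}; {A, H}⁺ = {A, H} — none reach the full schema.
{B, E, H, Q}⁺: BQ→CGJ adds C, G, J; CEH→AG adds A → {A, B, C, E, G, H, J, Q}. Minimal: {E, H, Q}⁺ = {E, H, Q}; {B, H, Q}⁺ = {B, C, G, H, J, Q}; {B, E, Q}⁺ = {B, C, E, G, J, Q}; … — none reach the full schema.
{C, E, H, Q}⁺: CEH→AG adds A, G; AQ→BEG adds B; BQ→CGJ adds J → {A, B, C, E, G, H, J, Q}. Minimal: {E, H, Q}⁺ = {E, H, Q}; {C, H, Q}⁺ = {C, H, Q}; {C, E, Q}⁺ = {C, E, Q}; … — none reach the full schema.
Any other superkey contains one of these as a subset, so there are no further candidate keys.

(A, H, Q), (B, E, H, Q), (C, E, H, Q)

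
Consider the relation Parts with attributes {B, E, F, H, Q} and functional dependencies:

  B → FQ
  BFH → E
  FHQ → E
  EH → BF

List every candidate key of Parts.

Attribute H never appears on the right-hand side of any dependency, so H must belong to every candidate key.
{H}⁺ = {H}, which is not all of the schema, so we must add further attributes.
{B, H}⁺: B→FQ adds F, Q; BFH→E adds E → {B, E, F, H, Q}.
{E, H}⁺: EH→BF adds B, F; B→FQ adds Q → {B, E, F, H, Q}.
{F, H, Q}⁺: FHQ→E adds E; EH→BF adds B → {B, E, F, H, Q}.
Any other superkey contains one of these as a subset, so there are no further candidate keys.

BH, EH, FHQ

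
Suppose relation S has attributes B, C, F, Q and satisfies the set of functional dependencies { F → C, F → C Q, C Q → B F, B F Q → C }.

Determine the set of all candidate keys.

{F}⁺: F→C adds C; F→CQ adds Q; CQ→BF adds B → {B, C, F, Q}.
{C, Q}⁺: CQ→BF adds B, F → {B, C, F, Q}. Minimal: {Q}⁺ = {Q}; {C}⁺ = {C} — none reach the full schema.

{F}, {C, Q}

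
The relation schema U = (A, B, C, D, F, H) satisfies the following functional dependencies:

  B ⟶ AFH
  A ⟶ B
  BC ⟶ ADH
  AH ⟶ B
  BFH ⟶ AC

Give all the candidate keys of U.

{A}⁺: A→B adds B; B→AFH adds F, H; BFH→AC adds C; BC→ADH adds D → {A, B, C, D, F, H}.
{B}⁺: B→AFH adds A, F, H; BFH→AC adds C; BC→ADH adds D → {A, B, C, D, F, H}.
Any other superkey contains one of these as a subset, so there are no further candidate keys.

(A), (B)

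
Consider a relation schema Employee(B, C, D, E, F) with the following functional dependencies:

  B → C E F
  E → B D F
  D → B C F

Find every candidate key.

B; D; E

{B}⁺: B→CEF adds C, E, F; E→BDF adds D → {B, C, D, E, F}.
{D}⁺: D→BCF adds B, C, F; B→CEF adds E → {B, C, D, E, F}.
{E}⁺: E→BDF adds B, D, F; D→BCF adds C → {B, C, D, E, F}.
Any other superkey contains one of these as a subset, so there are no further candidate keys.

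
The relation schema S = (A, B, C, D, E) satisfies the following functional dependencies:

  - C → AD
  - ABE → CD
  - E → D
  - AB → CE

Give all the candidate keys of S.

{A, B}⁺: AB→CE adds C, E; C→AD adds D → {A, B, C, D, E}.
{B, C}⁺: C→AD adds A, D; AB→CE adds E → {A, B, C, D, E}.
Any other superkey contains one of these as a subset, so there are no further candidate keys.

{A, B}, {B, C}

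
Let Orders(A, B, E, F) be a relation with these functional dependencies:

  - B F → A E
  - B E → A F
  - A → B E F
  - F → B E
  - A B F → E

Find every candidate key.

{A}; {F}; {B, E}

{A}⁺: A→BEF adds B, E, F → {A, B, E, F}.
{F}⁺: F→BE adds B, E; BF→AE adds A → {A, B, E, F}.
{B, E}⁺: BE→AF adds A, F → {A, B, E, F}. Minimal: {E}⁺ = {E}; {B}⁺ = {B} — none reach the full schema.
Any other superkey contains one of these as a subset, so there are no further candidate keys.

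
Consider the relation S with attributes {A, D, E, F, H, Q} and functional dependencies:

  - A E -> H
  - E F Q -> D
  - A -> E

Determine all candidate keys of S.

Attributes A, F, Q never appear on any right-hand side, so every candidate key must contain {A, F, Q}.
{A, F, Q}⁺ = {A, D, E, F, H, Q}, which is all of the schema, so {A, F, Q} is the only candidate key.

(A, F, Q)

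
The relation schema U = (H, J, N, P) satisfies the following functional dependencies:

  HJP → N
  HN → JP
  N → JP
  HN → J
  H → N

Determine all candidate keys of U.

{H}⁺: H→N adds N; HN→JP adds J, P → {H, J, N, P}.
No other minimal superkey exists.

H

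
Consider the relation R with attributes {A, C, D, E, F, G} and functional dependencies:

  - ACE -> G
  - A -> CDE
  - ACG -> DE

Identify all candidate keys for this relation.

AF

{A, F}⁺: A→CDE adds C, D, E; ACE→G adds G → {A, C, D, E, F, G}.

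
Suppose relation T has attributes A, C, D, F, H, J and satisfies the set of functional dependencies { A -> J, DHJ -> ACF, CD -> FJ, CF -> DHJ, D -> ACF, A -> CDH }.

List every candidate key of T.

{A}, {D}, {C, F}

{A}⁺: A→J adds J; A→CDH adds C, D, H; DHJ→ACF adds F → {A, C, D, F, H, J}.
{D}⁺: D→ACF adds A, C, F; A→CDH adds H; A→J adds J → {A, C, D, F, H, J}.
{C, F}⁺: CF→DHJ adds D, H, J; D→ACF adds A → {A, C, D, F, H, J}. Minimal: {F}⁺ = {F}; {C}⁺ = {C} — none reach the full schema.
Any other superkey contains one of these as a subset, so there are no further candidate keys.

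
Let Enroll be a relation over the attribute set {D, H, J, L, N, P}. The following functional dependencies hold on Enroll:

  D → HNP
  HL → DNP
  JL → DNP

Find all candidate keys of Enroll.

(J, L)

Attributes J, L never appear on any right-hand side, so every candidate key must contain {J, L}.
{J, L}⁺ = {D, H, J, L, N, P}, which is all of the schema, so {J, L} is the only candidate key.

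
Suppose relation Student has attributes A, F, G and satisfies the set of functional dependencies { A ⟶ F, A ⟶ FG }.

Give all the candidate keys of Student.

{A}

Attribute A never appears on the right-hand side of any dependency, so A must belong to every candidate key.
{A}⁺ = {A, F, G}, which is all of the schema, so {A} is the only candidate key.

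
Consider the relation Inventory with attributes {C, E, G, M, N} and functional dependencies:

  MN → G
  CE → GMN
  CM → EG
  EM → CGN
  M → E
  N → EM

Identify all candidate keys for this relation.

(M), (N), (C, E)

{M}⁺: M→E adds E; EM→CGN adds C, G, N → {C, E, G, M, N}.
{N}⁺: N→EM adds E, M; MN→G adds G; EM→CGN adds C → {C, E, G, M, N}.
{C, E}⁺: CE→GMN adds G, M, N → {C, E, G, M, N}. Minimal: {E}⁺ = {E}; {C}⁺ = {C} — none reach the full schema.
Any other superkey contains one of these as a subset, so there are no further candidate keys.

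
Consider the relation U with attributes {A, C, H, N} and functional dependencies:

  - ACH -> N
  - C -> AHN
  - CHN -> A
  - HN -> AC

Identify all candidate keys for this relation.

{C}⁺: C→AHN adds A, H, N → {A, C, H, N}.
{H, N}⁺: HN→AC adds A, C → {A, C, H, N}. Minimal: {N}⁺ = {N}; {H}⁺ = {H} — none reach the full schema.

C, HN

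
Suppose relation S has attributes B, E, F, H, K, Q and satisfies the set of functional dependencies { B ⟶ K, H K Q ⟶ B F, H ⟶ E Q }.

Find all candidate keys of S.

Attribute H never appears on the right-hand side of any dependency, so H must belong to every candidate key.
{H}⁺ = {E, H, Q}, which is not all of the schema, so we must add further attributes.
{B, H}⁺: B→K adds K; H→EQ adds E, Q; HKQ→BF adds F → {B, E, F, H, K, Q}. Minimal: {H}⁺ = {E, H, Q}; {B}⁺ = {B, K} — none reach the full schema.
{H, K}⁺: H→EQ adds E, Q; HKQ→BF adds B, F → {B, E, F, H, K, Q}. Minimal: {K}⁺ = {K}; {H}⁺ = {E, H, Q} — none reach the full schema.

{B, H}, {H, K}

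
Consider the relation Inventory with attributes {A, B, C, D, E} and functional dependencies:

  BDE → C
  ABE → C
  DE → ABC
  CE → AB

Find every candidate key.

{D, E}

Attributes D, E never appear on any right-hand side, so every candidate key must contain {D, E}.
{D, E}⁺ = {A, B, C, D, E}, which is all of the schema, so {D, E} is the only candidate key.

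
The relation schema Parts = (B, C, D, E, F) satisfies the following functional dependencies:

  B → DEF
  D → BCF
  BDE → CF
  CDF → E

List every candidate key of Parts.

{B}⁺: B→DEF adds D, E, F; D→BCF adds C → {B, C, D, E, F}.
{D}⁺: D→BCF adds B, C, F; CDF→E adds E → {B, C, D, E, F}.

(B), (D)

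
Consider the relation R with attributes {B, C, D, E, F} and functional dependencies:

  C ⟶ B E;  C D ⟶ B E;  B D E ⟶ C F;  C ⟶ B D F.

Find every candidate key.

(C); (B, D, E)

{C}⁺: C→BE adds B, E; C→BDF adds D, F → {B, C, D, E, F}.
{B, D, E}⁺: BDE→CF adds C, F → {B, C, D, E, F}.
Any other superkey contains one of these as a subset, so there are no further candidate keys.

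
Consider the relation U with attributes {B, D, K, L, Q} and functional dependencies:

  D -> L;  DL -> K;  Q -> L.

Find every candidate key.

{B, D, Q}⁺: D→L adds L; DL→K adds K → {B, D, K, L, Q}. Minimal: {D, Q}⁺ = {D, K, L, Q}; {B, Q}⁺ = {B, L, Q}; {B, D}⁺ = {B, D, K, L} — none reach the full schema.
No other minimal superkey exists.

{B, D, Q}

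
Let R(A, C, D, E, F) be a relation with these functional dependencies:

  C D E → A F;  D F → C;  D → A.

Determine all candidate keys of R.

Attributes D, E never appear on any right-hand side, so every candidate key must contain {D, E}.
{D, E}⁺ = {A, D, E}, which is not all of the schema, so we must add further attributes.
{C, D, E}⁺: CDE→AF adds A, F → {A, C, D, E, F}. Minimal: {D, E}⁺ = {A, D, E}; {C, E}⁺ = {C, E}; {C, D}⁺ = {A, C, D} — none reach the full schema.
{D, E, F}⁺: DF→C adds C; D→A adds A → {A, C, D, E, F}. Minimal: {E, F}⁺ = {E, F}; {D, F}⁺ = {A, C, D, F}; {D, E}⁺ = {A, D, E} — none reach the full schema.
Any other superkey contains one of these as a subset, so there are no further candidate keys.

(C, D, E), (D, E, F)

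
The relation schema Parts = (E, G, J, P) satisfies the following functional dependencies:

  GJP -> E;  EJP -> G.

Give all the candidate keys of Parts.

{E, J, P}⁺: EJP→G adds G → {E, G, J, P}. Minimal: {J, P}⁺ = {J, P}; {E, P}⁺ = {E, P}; {E, J}⁺ = {E, J} — none reach the full schema.
{G, J, P}⁺: GJP→E adds E → {E, G, J, P}. Minimal: {J, P}⁺ = {J, P}; {G, P}⁺ = {G, P}; {G, J}⁺ = {G, J} — none reach the full schema.

EJP, GJP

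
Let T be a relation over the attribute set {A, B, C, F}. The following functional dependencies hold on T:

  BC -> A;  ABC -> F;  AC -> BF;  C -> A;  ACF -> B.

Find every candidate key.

{C}⁺: C→A adds A; AC→BF adds B, F → {A, B, C, F}.
No other minimal superkey exists.

{C}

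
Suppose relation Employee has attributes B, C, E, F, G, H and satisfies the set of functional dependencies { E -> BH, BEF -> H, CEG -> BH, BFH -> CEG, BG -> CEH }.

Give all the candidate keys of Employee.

{E, F}, {B, F, G}, {B, F, H}

Attribute F never appears on the right-hand side of any dependency, so F must belong to every candidate key.
{F}⁺ = {F}, which is not all of the schema, so we must add further attributes.
{E, F}⁺: E→BH adds B, H; BFH→CEG adds C, G → {B, C, E, F, G, H}.
{B, F, G}⁺: BG→CEH adds C, E, H → {B, C, E, F, G, H}.
{B, F, H}⁺: BFH→CEG adds C, E, G → {B, C, E, F, G, H}.
Any other superkey contains one of these as a subset, so there are no further candidate keys.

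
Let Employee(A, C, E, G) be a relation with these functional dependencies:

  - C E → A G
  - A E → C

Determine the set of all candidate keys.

{A, E}⁺: AE→C adds C; CE→AG adds G → {A, C, E, G}. Minimal: {E}⁺ = {E}; {A}⁺ = {A} — none reach the full schema.
{C, E}⁺: CE→AG adds A, G → {A, C, E, G}. Minimal: {E}⁺ = {E}; {C}⁺ = {C} — none reach the full schema.
Any other superkey contains one of these as a subset, so there are no further candidate keys.

{A, E}; {C, E}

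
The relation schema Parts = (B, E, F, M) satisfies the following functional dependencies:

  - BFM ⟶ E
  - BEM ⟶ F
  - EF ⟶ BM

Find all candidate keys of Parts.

EF, BEM, BFM

{E, F}⁺: EF→BM adds B, M → {B, E, F, M}. Minimal: {F}⁺ = {F}; {E}⁺ = {E} — none reach the full schema.
{B, E, M}⁺: BEM→F adds F → {B, E, F, M}. Minimal: {E, M}⁺ = {E, M}; {B, M}⁺ = {B, M}; {B, E}⁺ = {B, E} — none reach the full schema.
{B, F, M}⁺: BFM→E adds E → {B, E, F, M}. Minimal: {F, M}⁺ = {F, M}; {B, M}⁺ = {B, M}; {B, F}⁺ = {B, F} — none reach the full schema.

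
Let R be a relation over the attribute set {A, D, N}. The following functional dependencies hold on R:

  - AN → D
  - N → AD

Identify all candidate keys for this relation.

Attribute N never appears on the right-hand side of any dependency, so N must belong to every candidate key.
{N}⁺ = {A, D, N}, which is all of the schema, so {N} is the only candidate key.

{N}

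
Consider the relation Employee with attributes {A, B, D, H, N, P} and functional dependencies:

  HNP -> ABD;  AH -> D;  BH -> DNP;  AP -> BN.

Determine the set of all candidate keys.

{B, H}⁺: BH→DNP adds D, N, P; HNP→ABD adds A → {A, B, D, H, N, P}. Minimal: {H}⁺ = {H}; {B}⁺ = {B} — none reach the full schema.
{A, H, P}⁺: AH→D adds D; AP→BN adds B, N → {A, B, D, H, N, P}. Minimal: {H, P}⁺ = {H, P}; {A, P}⁺ = {A, B, N, P}; {A, H}⁺ = {A, D, H} — none reach the full schema.
{H, N, P}⁺: HNP→ABD adds A, B, D → {A, B, D, H, N, P}. Minimal: {N, P}⁺ = {N, P}; {H, P}⁺ = {H, P}; {H, N}⁺ = {H, N} — none reach the full schema.
Any other superkey contains one of these as a subset, so there are no further candidate keys.

BH, AHP, HNP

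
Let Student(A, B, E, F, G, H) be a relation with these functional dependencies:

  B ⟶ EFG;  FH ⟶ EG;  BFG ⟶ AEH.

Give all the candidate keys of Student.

{B}

Attribute B never appears on the right-hand side of any dependency, so B must belong to every candidate key.
{B}⁺ = {A, B, E, F, G, H}, which is all of the schema, so {B} is the only candidate key.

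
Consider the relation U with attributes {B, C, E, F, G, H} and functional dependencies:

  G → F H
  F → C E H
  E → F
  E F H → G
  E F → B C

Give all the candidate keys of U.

{E}⁺: E→F adds F; EF→BC adds B, C; F→CEH adds H; EFH→G adds G → {B, C, E, F, G, H}.
{F}⁺: F→CEH adds C, E, H; EFH→G adds G; EF→BC adds B → {B, C, E, F, G, H}.
{G}⁺: G→FH adds F, H; F→CEH adds C, E; EF→BC adds B → {B, C, E, F, G, H}.
Any other superkey contains one of these as a subset, so there are no further candidate keys.

{E}; {F}; {G}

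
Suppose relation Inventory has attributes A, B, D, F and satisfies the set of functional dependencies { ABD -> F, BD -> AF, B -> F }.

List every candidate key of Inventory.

Attributes B, D never appear on any right-hand side, so every candidate key must contain {B, D}.
{B, D}⁺ = {A, B, D, F}, which is all of the schema, so {B, D} is the only candidate key.

(B, D)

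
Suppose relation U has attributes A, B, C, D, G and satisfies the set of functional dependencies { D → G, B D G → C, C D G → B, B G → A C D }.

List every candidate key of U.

BD; BG; CD

{B, D}⁺: D→G adds G; BDG→C adds C; BG→ACD adds A → {A, B, C, D, G}. Minimal: {D}⁺ = {D, G}; {B}⁺ = {B} — none reach the full schema.
{B, G}⁺: BG→ACD adds A, C, D → {A, B, C, D, G}. Minimal: {G}⁺ = {G}; {B}⁺ = {B} — none reach the full schema.
{C, D}⁺: D→G adds G; CDG→B adds B; BG→ACD adds A → {A, B, C, D, G}. Minimal: {D}⁺ = {D, G}; {C}⁺ = {C} — none reach the full schema.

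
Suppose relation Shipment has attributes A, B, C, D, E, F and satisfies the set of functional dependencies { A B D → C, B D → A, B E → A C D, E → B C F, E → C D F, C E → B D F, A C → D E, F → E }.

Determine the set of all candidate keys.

{E}⁺: E→BCF adds B, C, F; E→CDF adds D; BD→A adds A → {A, B, C, D, E, F}.
{F}⁺: F→E adds E; E→BCF adds B, C; E→CDF adds D; BD→A adds A → {A, B, C, D, E, F}.
{A, C}⁺: AC→DE adds D, E; E→BCF adds B, F → {A, B, C, D, E, F}. Minimal: {C}⁺ = {C}; {A}⁺ = {A} — none reach the full schema.
{B, D}⁺: BD→A adds A; ABD→C adds C; AC→DE adds E; E→BCF adds F → {A, B, C, D, E, F}. Minimal: {D}⁺ = {D}; {B}⁺ = {B} — none reach the full schema.
Any other superkey contains one of these as a subset, so there are no further candidate keys.

{E}, {F}, {A, C}, {B, D}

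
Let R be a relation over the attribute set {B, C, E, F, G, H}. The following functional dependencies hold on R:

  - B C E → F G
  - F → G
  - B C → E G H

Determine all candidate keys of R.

BC

Attributes B, C never appear on any right-hand side, so every candidate key must contain {B, C}.
{B, C}⁺ = {B, C, E, F, G, H}, which is all of the schema, so {B, C} is the only candidate key.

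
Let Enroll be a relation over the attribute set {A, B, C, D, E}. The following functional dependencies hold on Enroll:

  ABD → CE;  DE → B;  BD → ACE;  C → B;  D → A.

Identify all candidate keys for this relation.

BD; CD; DE

Attribute D never appears on the right-hand side of any dependency, so D must belong to every candidate key.
{D}⁺ = {A, D}, which is not all of the schema, so we must add further attributes.
{B, D}⁺: BD→ACE adds A, C, E → {A, B, C, D, E}.
{C, D}⁺: C→B adds B; D→A adds A; ABD→CE adds E → {A, B, C, D, E}.
{D, E}⁺: DE→B adds B; BD→ACE adds A, C → {A, B, C, D, E}.
Any other superkey contains one of these as a subset, so there are no further candidate keys.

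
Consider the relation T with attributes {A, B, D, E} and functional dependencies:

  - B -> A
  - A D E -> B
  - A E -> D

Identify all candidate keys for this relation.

Attribute E never appears on the right-hand side of any dependency, so E must belong to every candidate key.
{E}⁺ = {E}, which is not all of the schema, so we must add further attributes.
{A, E}⁺: AE→D adds D; ADE→B adds B → {A, B, D, E}. Minimal: {E}⁺ = {E}; {A}⁺ = {A} — none reach the full schema.
{B, E}⁺: B→A adds A; AE→D adds D → {A, B, D, E}. Minimal: {E}⁺ = {E}; {B}⁺ = {A, B} — none reach the full schema.

{A, E}, {B, E}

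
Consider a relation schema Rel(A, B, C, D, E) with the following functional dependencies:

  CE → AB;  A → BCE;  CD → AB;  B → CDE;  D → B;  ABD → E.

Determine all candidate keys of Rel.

{A}⁺: A→BCE adds B, C, E; B→CDE adds D → {A, B, C, D, E}.
{B}⁺: B→CDE adds C, D, E; CE→AB adds A → {A, B, C, D, E}.
{D}⁺: D→B adds B; B→CDE adds C, E; CE→AB adds A → {A, B, C, D, E}.
{C, E}⁺: CE→AB adds A, B; B→CDE adds D → {A, B, C, D, E}. Minimal: {E}⁺ = {E}; {C}⁺ = {C} — none reach the full schema.

A, B, D, CE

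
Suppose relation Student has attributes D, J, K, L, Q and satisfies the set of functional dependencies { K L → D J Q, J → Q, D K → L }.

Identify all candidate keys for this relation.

Attribute K never appears on the right-hand side of any dependency, so K must belong to every candidate key.
{K}⁺ = {K}, which is not all of the schema, so we must add further attributes.
{D, K}⁺: DK→L adds L; KL→DJQ adds J, Q → {D, J, K, L, Q}. Minimal: {K}⁺ = {K}; {D}⁺ = {D} — none reach the full schema.
{K, L}⁺: KL→DJQ adds D, J, Q → {D, J, K, L, Q}. Minimal: {L}⁺ = {L}; {K}⁺ = {K} — none reach the full schema.

DK, KL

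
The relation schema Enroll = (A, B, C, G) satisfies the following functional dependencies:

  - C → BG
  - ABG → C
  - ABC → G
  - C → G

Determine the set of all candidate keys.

Attribute A never appears on the right-hand side of any dependency, so A must belong to every candidate key.
{A}⁺ = {A}, which is not all of the schema, so we must add further attributes.
{A, C}⁺: C→BG adds B, G → {A, B, C, G}. Minimal: {C}⁺ = {B, C, G}; {A}⁺ = {A} — none reach the full schema.
{A, B, G}⁺: ABG→C adds C → {A, B, C, G}. Minimal: {B, G}⁺ = {B, G}; {A, G}⁺ = {A, G}; {A, B}⁺ = {A, B} — none reach the full schema.
Any other superkey contains one of these as a subset, so there are no further candidate keys.

{A, C}; {A, B, G}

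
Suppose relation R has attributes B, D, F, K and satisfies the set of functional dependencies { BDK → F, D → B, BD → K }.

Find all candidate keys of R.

Attribute D never appears on the right-hand side of any dependency, so D must belong to every candidate key.
{D}⁺ = {B, D, F, K}, which is all of the schema, so {D} is the only candidate key.

D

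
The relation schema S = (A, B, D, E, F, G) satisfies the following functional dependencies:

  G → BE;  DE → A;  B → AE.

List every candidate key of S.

{D, F, G}

Attributes D, F, G never appear on any right-hand side, so every candidate key must contain {D, F, G}.
{D, F, G}⁺ = {A, B, D, E, F, G}, which is all of the schema, so {D, F, G} is the only candidate key.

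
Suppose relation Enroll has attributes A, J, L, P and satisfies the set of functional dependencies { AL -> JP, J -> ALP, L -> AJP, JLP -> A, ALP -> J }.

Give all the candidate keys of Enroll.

{J}⁺: J→ALP adds A, L, P → {A, J, L, P}.
{L}⁺: L→AJP adds A, J, P → {A, J, L, P}.
Any other superkey contains one of these as a subset, so there are no further candidate keys.

{J}; {L}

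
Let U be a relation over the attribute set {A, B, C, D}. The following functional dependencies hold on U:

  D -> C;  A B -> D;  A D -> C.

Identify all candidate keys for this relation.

{A, B}

{A, B}⁺: AB→D adds D; AD→C adds C → {A, B, C, D}. Minimal: {B}⁺ = {B}; {A}⁺ = {A} — none reach the full schema.
No other minimal superkey exists.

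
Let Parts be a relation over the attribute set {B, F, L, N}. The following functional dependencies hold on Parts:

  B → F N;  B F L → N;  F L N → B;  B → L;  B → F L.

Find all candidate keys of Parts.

{B}; {F, L, N}

{B}⁺: B→FN adds F, N; B→L adds L → {B, F, L, N}.
{F, L, N}⁺: FLN→B adds B → {B, F, L, N}.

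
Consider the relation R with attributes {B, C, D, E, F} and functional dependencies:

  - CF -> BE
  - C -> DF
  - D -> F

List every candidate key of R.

(C)

{C}⁺: C→DF adds D, F; CF→BE adds B, E → {B, C, D, E, F}.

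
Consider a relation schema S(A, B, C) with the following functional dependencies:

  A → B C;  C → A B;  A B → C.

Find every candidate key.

{A}⁺: A→BC adds B, C → {A, B, C}.
{C}⁺: C→AB adds A, B → {A, B, C}.
Any other superkey contains one of these as a subset, so there are no further candidate keys.

{A}, {C}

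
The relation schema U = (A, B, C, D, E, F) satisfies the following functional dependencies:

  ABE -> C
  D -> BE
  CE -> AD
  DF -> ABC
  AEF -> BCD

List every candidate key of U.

DF, AEF, CEF

Attribute F never appears on the right-hand side of any dependency, so F must belong to every candidate key.
{F}⁺ = {F}, which is not all of the schema, so we must add further attributes.
{D, F}⁺: D→BE adds B, E; DF→ABC adds A, C → {A, B, C, D, E, F}. Minimal: {F}⁺ = {F}; {D}⁺ = {B, D, E} — none reach the full schema.
{A, E, F}⁺: AEF→BCD adds B, C, D → {A, B, C, D, E, F}. Minimal: {E, F}⁺ = {E, F}; {A, F}⁺ = {A, F}; {A, E}⁺ = {A, E} — none reach the full schema.
{C, E, F}⁺: CE→AD adds A, D; DF→ABC adds B → {A, B, C, D, E, F}. Minimal: {E, F}⁺ = {E, F}; {C, F}⁺ = {C, F}; {C, E}⁺ = {A, B, C, D, E} — none reach the full schema.
Any other superkey contains one of these as a subset, so there are no further candidate keys.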